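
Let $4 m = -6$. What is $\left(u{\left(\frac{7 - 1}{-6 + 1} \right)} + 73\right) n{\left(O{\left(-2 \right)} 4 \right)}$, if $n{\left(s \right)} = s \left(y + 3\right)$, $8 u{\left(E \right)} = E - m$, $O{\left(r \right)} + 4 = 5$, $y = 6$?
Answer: $\frac{52587}{20} \approx 2629.4$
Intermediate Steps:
$m = - \frac{3}{2}$ ($m = \frac{1}{4} \left(-6\right) = - \frac{3}{2} \approx -1.5$)
$O{\left(r \right)} = 1$ ($O{\left(r \right)} = -4 + 5 = 1$)
$u{\left(E \right)} = \frac{3}{16} + \frac{E}{8}$ ($u{\left(E \right)} = \frac{E - - \frac{3}{2}}{8} = \frac{E + \frac{3}{2}}{8} = \frac{\frac{3}{2} + E}{8} = \frac{3}{16} + \frac{E}{8}$)
$n{\left(s \right)} = 9 s$ ($n{\left(s \right)} = s \left(6 + 3\right) = s 9 = 9 s$)
$\left(u{\left(\frac{7 - 1}{-6 + 1} \right)} + 73\right) n{\left(O{\left(-2 \right)} 4 \right)} = \left(\left(\frac{3}{16} + \frac{\left(7 - 1\right) \frac{1}{-6 + 1}}{8}\right) + 73\right) 9 \cdot 1 \cdot 4 = \left(\left(\frac{3}{16} + \frac{6 \frac{1}{-5}}{8}\right) + 73\right) 9 \cdot 4 = \left(\left(\frac{3}{16} + \frac{6 \left(- \frac{1}{5}\right)}{8}\right) + 73\right) 36 = \left(\left(\frac{3}{16} + \frac{1}{8} \left(- \frac{6}{5}\right)\right) + 73\right) 36 = \left(\left(\frac{3}{16} - \frac{3}{20}\right) + 73\right) 36 = \left(\frac{3}{80} + 73\right) 36 = \frac{5843}{80} \cdot 36 = \frac{52587}{20}$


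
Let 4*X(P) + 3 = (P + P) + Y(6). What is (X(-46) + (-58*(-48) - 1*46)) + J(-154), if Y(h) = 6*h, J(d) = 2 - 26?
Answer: 10797/4 ≈ 2699.3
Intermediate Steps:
J(d) = -24
X(P) = 33/4 + P/2 (X(P) = -¾ + ((P + P) + 6*6)/4 = -¾ + (2*P + 36)/4 = -¾ + (36 + 2*P)/4 = -¾ + (9 + P/2) = 33/4 + P/2)
(X(-46) + (-58*(-48) - 1*46)) + J(-154) = ((33/4 + (½)*(-46)) + (-58*(-48) - 1*46)) - 24 = ((33/4 - 23) + (2784 - 46)) - 24 = (-59/4 + 2738) - 24 = 10893/4 - 24 = 10797/4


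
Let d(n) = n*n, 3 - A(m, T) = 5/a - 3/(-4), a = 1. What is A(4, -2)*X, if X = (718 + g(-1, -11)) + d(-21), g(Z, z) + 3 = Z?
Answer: -12705/4 ≈ -3176.3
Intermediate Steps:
A(m, T) = -11/4 (A(m, T) = 3 - (5/1 - 3/(-4)) = 3 - (5*1 - 3*(-¼)) = 3 - (5 + ¾) = 3 - 1*23/4 = 3 - 23/4 = -11/4)
g(Z, z) = -3 + Z
d(n) = n²
X = 1155 (X = (718 + (-3 - 1)) + (-21)² = (718 - 4) + 441 = 714 + 441 = 1155)
A(4, -2)*X = -11/4*1155 = -12705/4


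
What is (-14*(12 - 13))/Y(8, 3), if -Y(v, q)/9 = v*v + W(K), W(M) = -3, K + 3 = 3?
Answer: -14/549 ≈ -0.025501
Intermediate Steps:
K = 0 (K = -3 + 3 = 0)
Y(v, q) = 27 - 9*v**2 (Y(v, q) = -9*(v*v - 3) = -9*(v**2 - 3) = -9*(-3 + v**2) = 27 - 9*v**2)
(-14*(12 - 13))/Y(8, 3) = (-14*(12 - 13))/(27 - 9*8**2) = (-14*(-1))/(27 - 9*64) = 14/(27 - 576) = 14/(-549) = 14*(-1/549) = -14/549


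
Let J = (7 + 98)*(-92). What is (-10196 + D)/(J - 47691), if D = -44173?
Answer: 2589/2731 ≈ 0.94800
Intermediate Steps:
J = -9660 (J = 105*(-92) = -9660)
(-10196 + D)/(J - 47691) = (-10196 - 44173)/(-9660 - 47691) = -54369/(-57351) = -54369*(-1/57351) = 2589/2731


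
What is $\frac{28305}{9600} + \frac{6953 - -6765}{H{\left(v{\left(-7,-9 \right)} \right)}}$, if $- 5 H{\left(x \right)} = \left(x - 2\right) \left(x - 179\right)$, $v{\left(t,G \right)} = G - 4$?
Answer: $- \frac{120197}{5760} \approx -20.868$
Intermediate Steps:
$v{\left(t,G \right)} = -4 + G$ ($v{\left(t,G \right)} = G - 4 = -4 + G$)
$H{\left(x \right)} = - \frac{\left(-179 + x\right) \left(-2 + x\right)}{5}$ ($H{\left(x \right)} = - \frac{\left(x - 2\right) \left(x - 179\right)}{5} = - \frac{\left(-2 + x\right) \left(-179 + x\right)}{5} = - \frac{\left(-179 + x\right) \left(-2 + x\right)}{5}$)
$\frac{28305}{9600} + \frac{6953 - -6765}{H{\left(v{\left(-7,-9 \right)} \right)}} = \frac{28305}{9600} + \frac{6953 - -6765}{- \frac{358}{5} - \frac{\left(-4 - 9\right)^{2}}{5} + \frac{181 \left(-4 - 9\right)}{5}} = 28305 \cdot \frac{1}{9600} + \frac{6953 + 6765}{- \frac{358}{5} - \frac{\left(-13\right)^{2}}{5} + \frac{181}{5} \left(-13\right)} = \frac{1887}{640} + \frac{13718}{- \frac{358}{5} - \frac{169}{5} - \frac{2353}{5}} = \frac{1887}{640} + \frac{13718}{-576} = \frac{1887}{640} + 13718 \left(- \frac{1}{576}\right) = \frac{1887}{640} - \frac{6859}{288} = - \frac{120197}{5760}$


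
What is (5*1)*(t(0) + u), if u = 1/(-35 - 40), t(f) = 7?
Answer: 524/15 ≈ 34.933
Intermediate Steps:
u = -1/75 (u = 1/(-75) = -1/75 ≈ -0.013333)
(5*1)*(t(0) + u) = (5*1)*(7 - 1/75) = 5*(524/75) = 524/15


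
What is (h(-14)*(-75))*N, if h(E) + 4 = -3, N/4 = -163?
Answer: -342300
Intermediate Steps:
N = -652 (N = 4*(-163) = -652)
h(E) = -7 (h(E) = -4 - 3 = -7)
(h(-14)*(-75))*N = -7*(-75)*(-652) = 525*(-652) = -342300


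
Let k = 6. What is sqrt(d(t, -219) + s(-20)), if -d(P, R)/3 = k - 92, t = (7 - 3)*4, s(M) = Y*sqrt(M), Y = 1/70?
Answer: sqrt(316050 + 35*I*sqrt(5))/35 ≈ 16.062 + 0.0019887*I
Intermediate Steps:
Y = 1/70 ≈ 0.014286
s(M) = sqrt(M)/70
t = 16 (t = 4*4 = 16)
d(P, R) = 258 (d(P, R) = -3*(6 - 92) = -3*(-86) = 258)
sqrt(d(t, -219) + s(-20)) = sqrt(258 + sqrt(-20)/70) = sqrt(258 + (2*I*sqrt(5))/70) = sqrt(258 + I*sqrt(5)/35)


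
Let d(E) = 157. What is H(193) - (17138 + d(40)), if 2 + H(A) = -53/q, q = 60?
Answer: -1037873/60 ≈ -17298.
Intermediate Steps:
H(A) = -173/60 (H(A) = -2 - 53/60 = -173/60)
H(193) - (17138 + d(40)) = -173/60 - (17138 + 157) = -173/60 - 1*17295 = -173/60 - 17295 = -1037873/60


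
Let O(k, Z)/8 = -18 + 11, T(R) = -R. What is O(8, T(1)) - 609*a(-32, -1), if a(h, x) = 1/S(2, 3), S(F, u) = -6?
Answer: 91/2 ≈ 45.500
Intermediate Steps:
O(k, Z) = -56 (O(k, Z) = 8*(-18 + 11) = 8*(-7) = -56)
a(h, x) = -⅙ (a(h, x) = 1/(-6) = -⅙)
O(8, T(1)) - 609*a(-32, -1) = -56 - 609*(-⅙) = -56 + 203/2 = 91/2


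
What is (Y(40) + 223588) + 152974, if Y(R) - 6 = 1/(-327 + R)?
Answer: 108075015/287 ≈ 3.7657e+5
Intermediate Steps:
Y(R) = 6 + 1/(-327 + R)
(Y(40) + 223588) + 152974 = ((-1961 + 6*40)/(-327 + 40) + 223588) + 152974 = ((-1961 + 240)/(-287) + 223588) + 152974 = (-1/287*(-1721) + 223588) + 152974 = (1721/287 + 223588) + 152974 = 64171477/287 + 152974 = 108075015/287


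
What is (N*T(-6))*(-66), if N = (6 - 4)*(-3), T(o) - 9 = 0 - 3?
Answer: 2376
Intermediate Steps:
T(o) = 6 (T(o) = 9 + (0 - 3) = 9 - 3 = 6)
N = -6 (N = 2*(-3) = -6)
(N*T(-6))*(-66) = -6*6*(-66) = -36*(-66) = 2376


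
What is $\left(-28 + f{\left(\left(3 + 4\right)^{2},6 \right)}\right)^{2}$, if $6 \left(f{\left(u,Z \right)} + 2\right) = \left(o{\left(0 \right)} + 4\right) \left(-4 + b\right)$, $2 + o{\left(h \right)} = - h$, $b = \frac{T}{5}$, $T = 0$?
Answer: $\frac{8836}{9} \approx 981.78$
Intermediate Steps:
$b = 0$ ($b = \frac{0}{5} = 0 \cdot \frac{1}{5} = 0$)
$o{\left(h \right)} = -2 - h$
$f{\left(u,Z \right)} = - \frac{10}{3}$ ($f{\left(u,Z \right)} = -2 + \frac{\left(\left(-2 - 0\right) + 4\right) \left(-4 + 0\right)}{6} = -2 + \frac{\left(\left(-2 + 0\right) + 4\right) \left(-4\right)}{6} = -2 + \frac{\left(-2 + 4\right) \left(-4\right)}{6} = -2 + \frac{2 \left(-4\right)}{6} = -2 + \frac{1}{6} \left(-8\right) = -2 - \frac{4}{3} = - \frac{10}{3}$)
$\left(-28 + f{\left(\left(3 + 4\right)^{2},6 \right)}\right)^{2} = \left(-28 - \frac{10}{3}\right)^{2} = \left(- \frac{94}{3}\right)^{2} = \frac{8836}{9}$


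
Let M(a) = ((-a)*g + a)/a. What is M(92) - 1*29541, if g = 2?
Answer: -29542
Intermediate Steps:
M(a) = -1 (M(a) = (-a*2 + a)/a = (-2*a + a)/a = (-a)/a = -1)
M(92) - 1*29541 = -1 - 1*29541 = -1 - 29541 = -29542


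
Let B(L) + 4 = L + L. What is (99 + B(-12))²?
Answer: 5041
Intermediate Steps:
B(L) = -4 + 2*L (B(L) = -4 + (L + L) = -4 + 2*L)
(99 + B(-12))² = (99 + (-4 + 2*(-12)))² = (99 + (-4 - 24))² = (99 - 28)² = 71² = 5041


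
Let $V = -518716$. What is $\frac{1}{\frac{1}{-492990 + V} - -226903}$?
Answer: $\frac{1011706}{229559126517} \approx 4.4072 \cdot 10^{-6}$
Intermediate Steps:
$\frac{1}{\frac{1}{-492990 + V} - -226903} = \frac{1}{\frac{1}{-492990 - 518716} - -226903} = \frac{1}{\frac{1}{-1011706} + \left(-199834 + 426737\right)} = \frac{1}{- \frac{1}{1011706} + 226903} = \frac{1}{\frac{229559126517}{1011706}} = \frac{1011706}{229559126517}$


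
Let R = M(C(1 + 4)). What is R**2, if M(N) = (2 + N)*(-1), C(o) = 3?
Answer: 25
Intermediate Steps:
M(N) = -2 - N
R = -5 (R = -2 - 1*3 = -2 - 3 = -5)
R**2 = (-5)**2 = 25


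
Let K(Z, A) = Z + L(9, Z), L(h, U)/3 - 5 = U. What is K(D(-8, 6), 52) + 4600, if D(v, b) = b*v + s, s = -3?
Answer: 4411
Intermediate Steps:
L(h, U) = 15 + 3*U
D(v, b) = -3 + b*v (D(v, b) = b*v - 3 = -3 + b*v)
K(Z, A) = 15 + 4*Z (K(Z, A) = Z + (15 + 3*Z) = 15 + 4*Z)
K(D(-8, 6), 52) + 4600 = (15 + 4*(-3 + 6*(-8))) + 4600 = (15 + 4*(-3 - 48)) + 4600 = (15 + 4*(-51)) + 4600 = (15 - 204) + 4600 = -189 + 4600 = 4411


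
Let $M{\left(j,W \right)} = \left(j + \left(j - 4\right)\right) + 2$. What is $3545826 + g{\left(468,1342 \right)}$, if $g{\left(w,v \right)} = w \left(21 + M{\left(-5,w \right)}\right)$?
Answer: $3550038$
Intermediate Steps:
$M{\left(j,W \right)} = -2 + 2 j$ ($M{\left(j,W \right)} = \left(j + \left(-4 + j\right)\right) + 2 = \left(-4 + 2 j\right) + 2 = -2 + 2 j$)
$g{\left(w,v \right)} = 9 w$ ($g{\left(w,v \right)} = w \left(21 + \left(-2 + 2 \left(-5\right)\right)\right) = w \left(21 - 12\right) = w 9 = 9 w$)
$3545826 + g{\left(468,1342 \right)} = 3545826 + 9 \cdot 468 = 3545826 + 4212 = 3550038$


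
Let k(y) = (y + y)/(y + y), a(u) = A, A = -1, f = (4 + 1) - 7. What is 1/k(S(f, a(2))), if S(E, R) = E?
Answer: 1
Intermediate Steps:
f = -2 (f = 5 - 7 = -2)
a(u) = -1
k(y) = 1 (k(y) = (2*y)/((2*y)) = (2*y)*(1/(2*y)) = 1)
1/k(S(f, a(2))) = 1/1 = 1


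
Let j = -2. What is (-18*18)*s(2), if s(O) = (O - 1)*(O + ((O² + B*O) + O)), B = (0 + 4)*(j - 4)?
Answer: 12960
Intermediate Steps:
B = -24 (B = (0 + 4)*(-2 - 4) = 4*(-6) = -24)
s(O) = (-1 + O)*(O² - 22*O) (s(O) = (O - 1)*(O + ((O² - 24*O) + O)) = (-1 + O)*(O + (O² - 23*O)) = (-1 + O)*(O² - 22*O))
(-18*18)*s(2) = (-18*18)*(2*(22 + 2² - 23*2)) = -648*(22 + 4 - 46) = -648*(-20) = -324*(-40) = 12960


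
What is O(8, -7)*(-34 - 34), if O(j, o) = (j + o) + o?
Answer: 408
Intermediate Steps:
O(j, o) = j + 2*o
O(8, -7)*(-34 - 34) = (8 + 2*(-7))*(-34 - 34) = (8 - 14)*(-68) = -6*(-68) = 408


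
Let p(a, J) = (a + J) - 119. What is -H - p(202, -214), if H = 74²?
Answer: -5345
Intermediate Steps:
p(a, J) = -119 + J + a (p(a, J) = (J + a) - 119 = -119 + J + a)
H = 5476
-H - p(202, -214) = -1*5476 - (-119 - 214 + 202) = -5476 - 1*(-131) = -5476 + 131 = -5345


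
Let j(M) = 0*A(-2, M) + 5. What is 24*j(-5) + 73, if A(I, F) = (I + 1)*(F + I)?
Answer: 193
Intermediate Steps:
A(I, F) = (1 + I)*(F + I)
j(M) = 5 (j(M) = 0*(M - 2 + (-2)**2 + M*(-2)) + 5 = 0*(M - 2 + 4 - 2*M) + 5 = 0*(2 - M) + 5 = 0 + 5 = 5)
24*j(-5) + 73 = 24*5 + 73 = 120 + 73 = 193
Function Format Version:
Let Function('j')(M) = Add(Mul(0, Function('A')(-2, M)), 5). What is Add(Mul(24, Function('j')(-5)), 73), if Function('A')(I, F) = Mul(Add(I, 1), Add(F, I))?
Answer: 193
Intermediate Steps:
Function('A')(I, F) = Mul(Add(1, I), Add(F, I))
Function('j')(M) = 5 (Function('j')(M) = Add(Mul(0, Add(M, -2, Pow(-2, 2), Mul(M, -2))), 5) = Add(Mul(0, Add(M, -2, 4, Mul(-2, M))), 5) = Add(Mul(0, Add(2, Mul(-1, M))), 5) = Add(0, 5) = 5)
Add(Mul(24, Function('j')(-5)), 73) = Add(Mul(24, 5), 73) = Add(120, 73) = 193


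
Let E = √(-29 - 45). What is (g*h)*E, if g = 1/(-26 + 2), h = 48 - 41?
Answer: -7*I*√74/24 ≈ -2.509*I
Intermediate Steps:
h = 7
g = -1/24 (g = 1/(-24) = -1/24 ≈ -0.041667)
E = I*√74 (E = √(-74) = I*√74 ≈ 8.6023*I)
(g*h)*E = (-1/24*7)*(I*√74) = -7*I*√74/24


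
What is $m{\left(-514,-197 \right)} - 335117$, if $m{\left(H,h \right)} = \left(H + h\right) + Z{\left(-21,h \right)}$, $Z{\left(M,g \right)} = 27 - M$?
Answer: $-335780$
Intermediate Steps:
$m{\left(H,h \right)} = 48 + H + h$ ($m{\left(H,h \right)} = \left(H + h\right) + \left(27 - -21\right) = \left(H + h\right) + \left(27 + 21\right) = \left(H + h\right) + 48 = 48 + H + h$)
$m{\left(-514,-197 \right)} - 335117 = \left(48 - 514 - 197\right) - 335117 = -663 - 335117 = -335780$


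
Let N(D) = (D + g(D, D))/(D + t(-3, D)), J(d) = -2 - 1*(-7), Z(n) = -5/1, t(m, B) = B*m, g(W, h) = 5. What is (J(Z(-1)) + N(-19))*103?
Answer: 9064/19 ≈ 477.05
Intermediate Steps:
Z(n) = -5 (Z(n) = -5*1 = -5)
J(d) = 5 (J(d) = -2 + 7 = 5)
N(D) = -(5 + D)/(2*D) (N(D) = (D + 5)/(D + D*(-3)) = (5 + D)/(D - 3*D) = (5 + D)/((-2*D)) = (5 + D)*(-1/(2*D)) = -(5 + D)/(2*D))
(J(Z(-1)) + N(-19))*103 = (5 + (½)*(-5 - 1*(-19))/(-19))*103 = (5 + (½)*(-1/19)*(-5 + 19))*103 = (5 + (½)*(-1/19)*14)*103 = (5 - 7/19)*103 = (88/19)*103 = 9064/19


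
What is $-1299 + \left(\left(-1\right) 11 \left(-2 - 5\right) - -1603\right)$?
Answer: $381$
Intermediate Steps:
$-1299 + \left(\left(-1\right) 11 \left(-2 - 5\right) - -1603\right) = -1299 + \left(- 11 \left(-2 - 5\right) + 1603\right) = -1299 + \left(\left(-11\right) \left(-7\right) + 1603\right) = -1299 + \left(77 + 1603\right) = -1299 + 1680 = 381$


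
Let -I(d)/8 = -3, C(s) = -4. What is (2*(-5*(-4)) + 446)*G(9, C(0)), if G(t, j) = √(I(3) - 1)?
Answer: 486*√23 ≈ 2330.8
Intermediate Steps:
I(d) = 24 (I(d) = -8*(-3) = 24)
G(t, j) = √23 (G(t, j) = √(24 - 1) = √23)
(2*(-5*(-4)) + 446)*G(9, C(0)) = (2*(-5*(-4)) + 446)*√23 = (2*20 + 446)*√23 = (40 + 446)*√23 = 486*√23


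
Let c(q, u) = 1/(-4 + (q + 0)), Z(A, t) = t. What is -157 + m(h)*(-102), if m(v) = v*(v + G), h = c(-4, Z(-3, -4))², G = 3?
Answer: -331379/2048 ≈ -161.81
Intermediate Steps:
c(q, u) = 1/(-4 + q)
h = 1/64 (h = (1/(-4 - 4))² = (1/(-8))² = (-⅛)² = 1/64 ≈ 0.015625)
m(v) = v*(3 + v) (m(v) = v*(v + 3) = v*(3 + v))
-157 + m(h)*(-102) = -157 + ((3 + 1/64)/64)*(-102) = -157 + ((1/64)*(193/64))*(-102) = -157 + (193/4096)*(-102) = -157 - 9843/2048 = -331379/2048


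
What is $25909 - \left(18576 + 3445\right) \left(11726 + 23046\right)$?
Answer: $-765688303$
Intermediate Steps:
$25909 - \left(18576 + 3445\right) \left(11726 + 23046\right) = 25909 - 22021 \cdot 34772 = 25909 - 765714212 = -765688303$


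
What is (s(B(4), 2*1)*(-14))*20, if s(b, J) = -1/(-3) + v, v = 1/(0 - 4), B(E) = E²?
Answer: -70/3 ≈ -23.333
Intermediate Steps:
v = -¼ (v = 1/(-4) = -¼ ≈ -0.25000)
s(b, J) = 1/12 (s(b, J) = -1/(-3) - ¼ = -1*(-⅓) - ¼ = ⅓ - ¼ = 1/12)
(s(B(4), 2*1)*(-14))*20 = ((1/12)*(-14))*20 = -7/6*20 = -70/3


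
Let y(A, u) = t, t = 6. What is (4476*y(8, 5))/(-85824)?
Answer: -373/1192 ≈ -0.31292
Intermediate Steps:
y(A, u) = 6
(4476*y(8, 5))/(-85824) = (4476*6)/(-85824) = 26856*(-1/85824) = -373/1192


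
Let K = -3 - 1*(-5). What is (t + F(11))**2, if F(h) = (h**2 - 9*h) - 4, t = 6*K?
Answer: 900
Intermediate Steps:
K = 2 (K = -3 + 5 = 2)
t = 12 (t = 6*2 = 12)
F(h) = -4 + h**2 - 9*h
(t + F(11))**2 = (12 + (-4 + 11**2 - 9*11))**2 = (12 + (-4 + 121 - 99))**2 = (12 + 18)**2 = 30**2 = 900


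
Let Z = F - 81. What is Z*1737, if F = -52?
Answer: -231021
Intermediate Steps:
Z = -133 (Z = -52 - 81 = -133)
Z*1737 = -133*1737 = -231021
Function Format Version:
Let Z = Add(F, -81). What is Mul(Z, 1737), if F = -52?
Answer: -231021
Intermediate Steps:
Z = -133 (Z = Add(-52, -81) = -133)
Mul(Z, 1737) = Mul(-133, 1737) = -231021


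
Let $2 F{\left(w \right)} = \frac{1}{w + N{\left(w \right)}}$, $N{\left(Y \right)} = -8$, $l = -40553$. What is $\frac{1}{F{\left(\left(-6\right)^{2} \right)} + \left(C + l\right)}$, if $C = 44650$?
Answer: $\frac{56}{229433} \approx 0.00024408$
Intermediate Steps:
$F{\left(w \right)} = \frac{1}{2 \left(-8 + w\right)}$ ($F{\left(w \right)} = \frac{1}{2 \left(w - 8\right)} = \frac{1}{2 \left(-8 + w\right)}$)
$\frac{1}{F{\left(\left(-6\right)^{2} \right)} + \left(C + l\right)} = \frac{1}{\frac{1}{2 \left(-8 + \left(-6\right)^{2}\right)} + \left(44650 - 40553\right)} = \frac{1}{\frac{1}{2 \left(-8 + 36\right)} + 4097} = \frac{1}{\frac{1}{2 \cdot 28} + 4097} = \frac{1}{\frac{1}{2} \cdot \frac{1}{28} + 4097} = \frac{1}{\frac{1}{56} + 4097} = \frac{1}{\frac{229433}{56}} = \frac{56}{229433}$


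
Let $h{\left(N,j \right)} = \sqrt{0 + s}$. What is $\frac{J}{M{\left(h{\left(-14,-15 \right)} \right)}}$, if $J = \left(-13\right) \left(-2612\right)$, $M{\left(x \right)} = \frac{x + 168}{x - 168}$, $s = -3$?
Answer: $- \frac{319424092}{9409} + \frac{3803072 i \sqrt{3}}{9409} \approx -33949.0 + 700.09 i$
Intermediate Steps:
$h{\left(N,j \right)} = i \sqrt{3}$ ($h{\left(N,j \right)} = \sqrt{0 - 3} = \sqrt{-3} = i \sqrt{3}$)
$M{\left(x \right)} = \frac{168 + x}{-168 + x}$
$J = 33956$
$\frac{J}{M{\left(h{\left(-14,-15 \right)} \right)}} = \frac{33956}{\frac{1}{-168 + i \sqrt{3}} \left(168 + i \sqrt{3}\right)} = 33956 \frac{-168 + i \sqrt{3}}{168 + i \sqrt{3}} = \frac{33956 \left(-168 + i \sqrt{3}\right)}{168 + i \sqrt{3}}$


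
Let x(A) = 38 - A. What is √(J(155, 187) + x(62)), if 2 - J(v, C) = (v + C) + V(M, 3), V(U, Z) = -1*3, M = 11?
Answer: 19*I ≈ 19.0*I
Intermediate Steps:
V(U, Z) = -3
J(v, C) = 5 - C - v (J(v, C) = 2 - ((v + C) - 3) = 2 - ((C + v) - 3) = 2 - (-3 + C + v) = 2 + (3 - C - v) = 5 - C - v)
√(J(155, 187) + x(62)) = √((5 - 1*187 - 1*155) + (38 - 1*62)) = √((5 - 187 - 155) + (38 - 62)) = √(-337 - 24) = √(-361) = 19*I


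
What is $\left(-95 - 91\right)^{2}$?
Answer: $34596$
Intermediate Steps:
$\left(-95 - 91\right)^{2} = \left(-186\right)^{2} = 34596$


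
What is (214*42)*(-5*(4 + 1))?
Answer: -224700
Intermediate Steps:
(214*42)*(-5*(4 + 1)) = 8988*(-5*5) = 8988*(-25) = -224700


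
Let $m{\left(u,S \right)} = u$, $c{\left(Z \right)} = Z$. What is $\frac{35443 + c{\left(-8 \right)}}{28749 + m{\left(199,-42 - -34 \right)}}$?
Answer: $\frac{35435}{28948} \approx 1.2241$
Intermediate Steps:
$\frac{35443 + c{\left(-8 \right)}}{28749 + m{\left(199,-42 - -34 \right)}} = \frac{35443 - 8}{28749 + 199} = \frac{35435}{28948}$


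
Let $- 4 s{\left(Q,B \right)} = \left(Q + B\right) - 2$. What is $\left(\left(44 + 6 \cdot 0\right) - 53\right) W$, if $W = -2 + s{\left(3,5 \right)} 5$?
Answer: $\frac{171}{2} \approx 85.5$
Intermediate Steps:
$s{\left(Q,B \right)} = \frac{1}{2} - \frac{B}{4} - \frac{Q}{4}$ ($s{\left(Q,B \right)} = - \frac{\left(Q + B\right) - 2}{4} = - \frac{\left(B + Q\right) - 2}{4} = - \frac{-2 + B + Q}{4} = \frac{1}{2} - \frac{B}{4} - \frac{Q}{4}$)
$W = - \frac{19}{2}$ ($W = -2 + \left(\frac{1}{2} - \frac{5}{4} - \frac{3}{4}\right) 5 = -2 - \frac{15}{2} = - \frac{19}{2} \approx -9.5$)
$\left(\left(44 + 6 \cdot 0\right) - 53\right) W = \left(\left(44 + 6 \cdot 0\right) - 53\right) \left(- \frac{19}{2}\right) = \left(\left(44 + 0\right) - 53\right) \left(- \frac{19}{2}\right) = \left(44 - 53\right) \left(- \frac{19}{2}\right) = \left(-9\right) \left(- \frac{19}{2}\right) = \frac{171}{2}$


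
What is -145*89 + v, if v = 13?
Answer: -12892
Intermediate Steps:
-145*89 + v = -145*89 + 13 = -12905 + 13 = -12892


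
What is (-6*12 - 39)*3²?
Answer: -999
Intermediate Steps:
(-6*12 - 39)*3² = (-72 - 39)*9 = -111*9 = -999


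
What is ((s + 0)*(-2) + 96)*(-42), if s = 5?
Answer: -3612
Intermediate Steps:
((s + 0)*(-2) + 96)*(-42) = ((5 + 0)*(-2) + 96)*(-42) = (5*(-2) + 96)*(-42) = (-10 + 96)*(-42) = 86*(-42) = -3612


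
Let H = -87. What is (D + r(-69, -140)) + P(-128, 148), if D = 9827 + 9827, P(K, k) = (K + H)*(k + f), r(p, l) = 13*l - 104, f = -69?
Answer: 745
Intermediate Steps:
r(p, l) = -104 + 13*l
P(K, k) = (-87 + K)*(-69 + k) (P(K, k) = (K - 87)*(k - 69) = (-87 + K)*(-69 + k))
D = 19654
(D + r(-69, -140)) + P(-128, 148) = (19654 + (-104 + 13*(-140))) + (6003 - 87*148 - 69*(-128) - 128*148) = (19654 + (-104 - 1820)) + (6003 - 12876 + 8832 - 18944) = (19654 - 1924) - 16985 = 17730 - 16985 = 745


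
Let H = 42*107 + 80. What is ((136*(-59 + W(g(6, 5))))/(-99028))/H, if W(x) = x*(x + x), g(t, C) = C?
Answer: 153/56619259 ≈ 2.7023e-6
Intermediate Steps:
W(x) = 2*x**2 (W(x) = x*(2*x) = 2*x**2)
H = 4574 (H = 4494 + 80 = 4574)
((136*(-59 + W(g(6, 5))))/(-99028))/H = ((136*(-59 + 2*5**2))/(-99028))/4574 = ((136*(-59 + 2*25))*(-1/99028))*(1/4574) = ((136*(-59 + 50))*(-1/99028))*(1/4574) = ((136*(-9))*(-1/99028))*(1/4574) = -1224*(-1/99028)*(1/4574) = (306/24757)*(1/4574) = 153/56619259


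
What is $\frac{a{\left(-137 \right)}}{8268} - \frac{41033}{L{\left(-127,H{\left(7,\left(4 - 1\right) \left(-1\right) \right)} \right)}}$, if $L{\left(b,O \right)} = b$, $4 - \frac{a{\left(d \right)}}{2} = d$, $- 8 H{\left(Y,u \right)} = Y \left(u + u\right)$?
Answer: $\frac{56549443}{175006} \approx 323.13$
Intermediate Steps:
$H{\left(Y,u \right)} = - \frac{Y u}{4}$ ($H{\left(Y,u \right)} = - \frac{Y \left(u + u\right)}{8} = - \frac{Y 2 u}{8} = - \frac{2 Y u}{8} = - \frac{Y u}{4}$)
$a{\left(d \right)} = 8 - 2 d$
$\frac{a{\left(-137 \right)}}{8268} - \frac{41033}{L{\left(-127,H{\left(7,\left(4 - 1\right) \left(-1\right) \right)} \right)}} = \frac{8 - -274}{8268} - \frac{41033}{-127} = \left(8 + 274\right) \frac{1}{8268} - - \frac{41033}{127} = 282 \cdot \frac{1}{8268} + \frac{41033}{127} = \frac{47}{1378} + \frac{41033}{127} = \frac{56549443}{175006}$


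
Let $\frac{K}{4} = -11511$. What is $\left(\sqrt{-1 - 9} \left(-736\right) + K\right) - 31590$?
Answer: $-77634 - 736 i \sqrt{10} \approx -77634.0 - 2327.4 i$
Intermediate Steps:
$K = -46044$ ($K = 4 \left(-11511\right) = -46044$)
$\left(\sqrt{-1 - 9} \left(-736\right) + K\right) - 31590 = \left(\sqrt{-1 - 9} \left(-736\right) - 46044\right) - 31590 = \left(\sqrt{-10} \left(-736\right) - 46044\right) - 31590 = \left(i \sqrt{10} \left(-736\right) - 46044\right) - 31590 = \left(- 736 i \sqrt{10} - 46044\right) - 31590 = \left(-46044 - 736 i \sqrt{10}\right) - 31590 = -77634 - 736 i \sqrt{10}$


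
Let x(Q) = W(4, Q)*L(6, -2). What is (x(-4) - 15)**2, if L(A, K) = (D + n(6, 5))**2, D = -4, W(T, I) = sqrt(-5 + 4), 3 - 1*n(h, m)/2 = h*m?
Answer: (15 - 3364*I)**2 ≈ -1.1316e+7 - 1.009e+5*I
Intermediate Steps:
n(h, m) = 6 - 2*h*m
W(T, I) = I (W(T, I) = sqrt(-1) = I)
L(A, K) = 3364 (L(A, K) = (-4 + (6 - 2*6*5))**2 = (-4 + (6 - 60))**2 = (-4 - 54)**2 = (-58)**2 = 3364)
x(Q) = 3364*I (x(Q) = I*3364 = 3364*I)
(x(-4) - 15)**2 = (3364*I - 15)**2 = (-15 + 3364*I)**2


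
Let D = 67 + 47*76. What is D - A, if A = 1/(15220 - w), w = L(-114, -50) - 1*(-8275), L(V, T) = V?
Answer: 25687700/7059 ≈ 3639.0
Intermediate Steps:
D = 3639 (D = 67 + 3572 = 3639)
w = 8161 (w = -114 - 1*(-8275) = -114 + 8275 = 8161)
A = 1/7059 (A = 1/(15220 - 1*8161) = 1/(15220 - 8161) = 1/7059 ≈ 0.00014166)
D - A = 3639 - 1*1/7059 = 3639 - 1/7059 = 25687700/7059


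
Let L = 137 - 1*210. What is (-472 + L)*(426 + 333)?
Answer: -413655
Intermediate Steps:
L = -73 (L = 137 - 210 = -73)
(-472 + L)*(426 + 333) = (-472 - 73)*(426 + 333) = -545*759 = -413655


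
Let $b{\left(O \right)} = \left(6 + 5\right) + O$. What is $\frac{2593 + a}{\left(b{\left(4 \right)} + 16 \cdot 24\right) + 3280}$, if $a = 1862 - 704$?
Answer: $\frac{3751}{3679} \approx 1.0196$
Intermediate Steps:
$b{\left(O \right)} = 11 + O$
$a = 1158$ ($a = 1862 - 704 = 1158$)
$\frac{2593 + a}{\left(b{\left(4 \right)} + 16 \cdot 24\right) + 3280} = \frac{2593 + 1158}{\left(\left(11 + 4\right) + 16 \cdot 24\right) + 3280} = \frac{3751}{\left(15 + 384\right) + 3280} = \frac{3751}{399 + 3280} = \frac{3751}{3679}$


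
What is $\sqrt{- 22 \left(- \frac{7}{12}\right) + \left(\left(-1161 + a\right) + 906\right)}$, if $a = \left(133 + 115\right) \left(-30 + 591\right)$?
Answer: $\frac{\sqrt{4999890}}{6} \approx 372.67$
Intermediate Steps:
$a = 139128$ ($a = 248 \cdot 561 = 139128$)
$\sqrt{- 22 \left(- \frac{7}{12}\right) + \left(\left(-1161 + a\right) + 906\right)} = \sqrt{- 22 \left(- \frac{7}{12}\right) + \left(\left(-1161 + 139128\right) + 906\right)} = \sqrt{- 22 \left(\left(-7\right) \frac{1}{12}\right) + \left(137967 + 906\right)} = \sqrt{\left(-22\right) \left(- \frac{7}{12}\right) + 138873} = \sqrt{\frac{77}{6} + 138873} = \sqrt{\frac{833315}{6}} = \frac{\sqrt{4999890}}{6}$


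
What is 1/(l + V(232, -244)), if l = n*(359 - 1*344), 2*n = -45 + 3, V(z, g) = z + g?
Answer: -1/327 ≈ -0.0030581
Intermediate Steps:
V(z, g) = g + z
n = -21 (n = (-45 + 3)/2 = (1/2)*(-42) = -21)
l = -315 (l = -21*(359 - 1*344) = -21*(359 - 344) = -21*15 = -315)
1/(l + V(232, -244)) = 1/(-315 + (-244 + 232)) = 1/(-315 - 12) = 1/(-327) = -1/327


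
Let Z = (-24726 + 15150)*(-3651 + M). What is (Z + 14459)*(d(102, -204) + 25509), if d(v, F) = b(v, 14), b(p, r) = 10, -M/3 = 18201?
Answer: 14235895696997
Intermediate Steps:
M = -54603 (M = -3*18201 = -54603)
d(v, F) = 10
Z = 557840304 (Z = (-24726 + 15150)*(-3651 - 54603) = -9576*(-58254) = 557840304)
(Z + 14459)*(d(102, -204) + 25509) = (557840304 + 14459)*(10 + 25509) = 557854763*25519 = 14235895696997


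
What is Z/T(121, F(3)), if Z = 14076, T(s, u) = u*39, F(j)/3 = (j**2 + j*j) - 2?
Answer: 391/52 ≈ 7.5192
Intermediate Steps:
F(j) = -6 + 6*j**2 (F(j) = 3*((j**2 + j*j) - 2) = 3*((j**2 + j**2) - 2) = 3*(2*j**2 - 2) = 3*(-2 + 2*j**2) = -6 + 6*j**2)
T(s, u) = 39*u
Z/T(121, F(3)) = 14076/((39*(-6 + 6*3**2))) = 14076/((39*(-6 + 6*9))) = 14076/((39*(-6 + 54))) = 14076/((39*48)) = 14076/1872 = 14076*(1/1872) = 391/52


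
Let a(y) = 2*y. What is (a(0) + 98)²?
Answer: 9604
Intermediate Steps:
(a(0) + 98)² = (2*0 + 98)² = (0 + 98)² = 98² = 9604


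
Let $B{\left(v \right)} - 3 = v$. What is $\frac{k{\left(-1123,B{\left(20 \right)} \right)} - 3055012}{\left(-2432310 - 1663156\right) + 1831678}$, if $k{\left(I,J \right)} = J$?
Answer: $\frac{3054989}{2263788} \approx 1.3495$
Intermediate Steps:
$B{\left(v \right)} = 3 + v$
$\frac{k{\left(-1123,B{\left(20 \right)} \right)} - 3055012}{\left(-2432310 - 1663156\right) + 1831678} = \frac{\left(3 + 20\right) - 3055012}{\left(-2432310 - 1663156\right) + 1831678} = \frac{23 - 3055012}{\left(-2432310 - 1663156\right) + 1831678} = - \frac{3054989}{-4095466 + 1831678} = - \frac{3054989}{-2263788} = \left(-3054989\right) \left(- \frac{1}{2263788}\right) = \frac{3054989}{2263788}$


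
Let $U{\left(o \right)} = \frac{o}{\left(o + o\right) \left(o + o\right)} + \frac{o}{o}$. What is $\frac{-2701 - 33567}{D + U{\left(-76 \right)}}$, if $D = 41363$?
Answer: $- \frac{11025472}{12574655} \approx -0.8768$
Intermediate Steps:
$U{\left(o \right)} = 1 + \frac{1}{4 o}$ ($U{\left(o \right)} = \frac{o}{2 o 2 o} + 1 = \frac{o}{4 o^{2}} + 1 = o \frac{1}{4 o^{2}} + 1 = \frac{1}{4 o} + 1 = 1 + \frac{1}{4 o}$)
$\frac{-2701 - 33567}{D + U{\left(-76 \right)}} = \frac{-2701 - 33567}{41363 + \frac{\frac{1}{4} - 76}{-76}} = - \frac{36268}{41363 - - \frac{303}{304}} = - \frac{36268}{41363 + \frac{303}{304}} = - \frac{36268}{\frac{12574655}{304}} = \left(-36268\right) \frac{304}{12574655} = - \frac{11025472}{12574655}$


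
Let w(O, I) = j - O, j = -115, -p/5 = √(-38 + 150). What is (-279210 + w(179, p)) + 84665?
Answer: -194839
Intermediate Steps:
p = -20*√7 (p = -5*√(-38 + 150) = -20*√7 ≈ -52.915)
w(O, I) = -115 - O
(-279210 + w(179, p)) + 84665 = (-279210 + (-115 - 1*179)) + 84665 = (-279210 + (-115 - 179)) + 84665 = (-279210 - 294) + 84665 = -279504 + 84665 = -194839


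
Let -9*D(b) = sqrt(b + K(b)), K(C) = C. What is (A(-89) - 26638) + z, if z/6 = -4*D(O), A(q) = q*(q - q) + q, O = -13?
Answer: -26727 + 8*I*sqrt(26)/3 ≈ -26727.0 + 13.597*I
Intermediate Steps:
D(b) = -sqrt(2)*sqrt(b)/9 (D(b) = -sqrt(b + b)/9 = -sqrt(2)*sqrt(b)/9)
A(q) = q (A(q) = q*0 + q = 0 + q = q)
z = 8*I*sqrt(26)/3 (z = 6*(-(-4)*sqrt(2)*sqrt(-13)/9) = 6*(-(-4)*sqrt(2)*I*sqrt(13)/9) = 6*(-(-4)*I*sqrt(26)/9) = 6*(4*I*sqrt(26)/9) = 8*I*sqrt(26)/3 ≈ 13.597*I)
(A(-89) - 26638) + z = (-89 - 26638) + 8*I*sqrt(26)/3 = -26727 + 8*I*sqrt(26)/3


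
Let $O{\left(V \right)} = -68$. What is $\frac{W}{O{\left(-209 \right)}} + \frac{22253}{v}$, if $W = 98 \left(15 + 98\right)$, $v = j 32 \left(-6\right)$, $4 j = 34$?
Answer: $- \frac{288029}{1632} \approx -176.49$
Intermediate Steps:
$j = \frac{17}{2}$ ($j = \frac{1}{4} \cdot 34 = \frac{17}{2} \approx 8.5$)
$v = -1632$ ($v = \frac{17}{2} \cdot 32 \left(-6\right) = 272 \left(-6\right) = -1632$)
$W = 11074$ ($W = 98 \cdot 113 = 11074$)
$\frac{W}{O{\left(-209 \right)}} + \frac{22253}{v} = \frac{11074}{-68} + \frac{22253}{-1632} = 11074 \left(- \frac{1}{68}\right) + 22253 \left(- \frac{1}{1632}\right) = - \frac{5537}{34} - \frac{1309}{96} = - \frac{288029}{1632}$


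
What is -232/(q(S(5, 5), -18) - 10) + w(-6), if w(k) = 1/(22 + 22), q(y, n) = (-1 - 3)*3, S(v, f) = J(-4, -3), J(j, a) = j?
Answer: 465/44 ≈ 10.568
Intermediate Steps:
S(v, f) = -4
q(y, n) = -12 (q(y, n) = -4*3 = -12)
w(k) = 1/44
-232/(q(S(5, 5), -18) - 10) + w(-6) = -232/(-12 - 10) + 1/44 = -232/(-22) + 1/44 = -1/22*(-232) + 1/44 = 116/11 + 1/44 = 465/44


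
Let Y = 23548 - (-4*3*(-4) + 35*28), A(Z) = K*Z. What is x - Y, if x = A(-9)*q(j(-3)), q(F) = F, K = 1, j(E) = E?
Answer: -22493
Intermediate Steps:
A(Z) = Z (A(Z) = 1*Z = Z)
x = 27 (x = -9*(-3) = 27)
Y = 22520 (Y = 23548 - (-12*(-4) + 980) = 23548 - (48 + 980) = 23548 - 1*1028 = 23548 - 1028 = 22520)
x - Y = 27 - 1*22520 = 27 - 22520 = -22493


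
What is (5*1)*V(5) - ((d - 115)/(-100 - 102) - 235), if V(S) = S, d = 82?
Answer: 52487/202 ≈ 259.84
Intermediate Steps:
(5*1)*V(5) - ((d - 115)/(-100 - 102) - 235) = (5*1)*5 - ((82 - 115)/(-100 - 102) - 235) = 5*5 - (-33/(-202) - 235) = 25 - (-33*(-1/202) - 235) = 25 - (33/202 - 235) = 25 - 1*(-47437/202) = 25 + 47437/202 = 52487/202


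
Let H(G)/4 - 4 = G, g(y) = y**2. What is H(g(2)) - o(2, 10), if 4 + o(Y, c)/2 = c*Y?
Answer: 0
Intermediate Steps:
o(Y, c) = -8 + 2*Y*c (o(Y, c) = -8 + 2*(c*Y) = -8 + 2*(Y*c) = -8 + 2*Y*c)
H(G) = 16 + 4*G
H(g(2)) - o(2, 10) = (16 + 4*2**2) - (-8 + 2*2*10) = (16 + 4*4) - (-8 + 40) = (16 + 16) - 1*32 = 32 - 32 = 0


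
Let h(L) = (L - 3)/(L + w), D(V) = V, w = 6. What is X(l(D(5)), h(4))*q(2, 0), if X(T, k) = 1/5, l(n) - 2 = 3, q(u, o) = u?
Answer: 2/5 ≈ 0.40000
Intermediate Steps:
h(L) = (-3 + L)/(6 + L) (h(L) = (L - 3)/(L + 6) = (-3 + L)/(6 + L))
l(n) = 5 (l(n) = 2 + 3 = 5)
X(T, k) = 1/5
X(l(D(5)), h(4))*q(2, 0) = (1/5)*2 = 2/5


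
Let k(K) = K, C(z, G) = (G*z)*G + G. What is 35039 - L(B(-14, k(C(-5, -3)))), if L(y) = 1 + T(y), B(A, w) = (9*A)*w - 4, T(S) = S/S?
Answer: 35037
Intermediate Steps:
C(z, G) = G + z*G² (C(z, G) = z*G² + G = G + z*G²)
T(S) = 1
B(A, w) = -4 + 9*A*w (B(A, w) = 9*A*w - 4 = -4 + 9*A*w)
L(y) = 2 (L(y) = 1 + 1 = 2)
35039 - L(B(-14, k(C(-5, -3)))) = 35039 - 1*2 = 35039 - 2 = 35037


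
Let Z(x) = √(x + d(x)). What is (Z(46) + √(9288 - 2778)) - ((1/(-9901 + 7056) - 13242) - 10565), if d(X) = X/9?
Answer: 67730916/2845 + √6510 + 2*√115/3 ≈ 23895.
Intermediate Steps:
d(X) = X/9 (d(X) = X*(⅑) = X/9)
Z(x) = √10*√x/3 (Z(x) = √(x + x/9) = √(10*x/9) = √10*√x/3)
(Z(46) + √(9288 - 2778)) - ((1/(-9901 + 7056) - 13242) - 10565) = (√10*√46/3 + √(9288 - 2778)) - ((1/(-9901 + 7056) - 13242) - 10565) = (2*√115/3 + √6510) - ((1/(-2845) - 13242) - 10565) = (√6510 + 2*√115/3) - ((-1/2845 - 13242) - 10565) = (√6510 + 2*√115/3) - (-37673491/2845 - 10565) = (√6510 + 2*√115/3) - 1*(-67730916/2845) = (√6510 + 2*√115/3) + 67730916/2845 = 67730916/2845 + √6510 + 2*√115/3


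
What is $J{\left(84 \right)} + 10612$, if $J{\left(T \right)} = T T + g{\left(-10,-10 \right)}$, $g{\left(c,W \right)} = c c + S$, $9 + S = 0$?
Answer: $17759$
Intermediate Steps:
$S = -9$ ($S = -9 + 0 = -9$)
$g{\left(c,W \right)} = -9 + c^{2}$ ($g{\left(c,W \right)} = c c - 9 = c^{2} - 9 = -9 + c^{2}$)
$J{\left(T \right)} = 91 + T^{2}$ ($J{\left(T \right)} = T T - \left(9 - \left(-10\right)^{2}\right) = T^{2} + \left(-9 + 100\right) = T^{2} + 91 = 91 + T^{2}$)
$J{\left(84 \right)} + 10612 = \left(91 + 84^{2}\right) + 10612 = \left(91 + 7056\right) + 10612 = 7147 + 10612 = 17759$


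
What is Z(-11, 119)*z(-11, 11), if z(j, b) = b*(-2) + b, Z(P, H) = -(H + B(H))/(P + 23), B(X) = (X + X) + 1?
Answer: 1969/6 ≈ 328.17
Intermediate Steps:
B(X) = 1 + 2*X (B(X) = 2*X + 1 = 1 + 2*X)
Z(P, H) = -(1 + 3*H)/(23 + P) (Z(P, H) = -(H + (1 + 2*H))/(P + 23) = -(1 + 3*H)/(23 + P))
z(j, b) = -b (z(j, b) = -2*b + b = -b)
Z(-11, 119)*z(-11, 11) = ((-1 - 3*119)/(23 - 11))*(-1*11) = ((-1 - 357)/12)*(-11) = ((1/12)*(-358))*(-11) = -179/6*(-11) = 1969/6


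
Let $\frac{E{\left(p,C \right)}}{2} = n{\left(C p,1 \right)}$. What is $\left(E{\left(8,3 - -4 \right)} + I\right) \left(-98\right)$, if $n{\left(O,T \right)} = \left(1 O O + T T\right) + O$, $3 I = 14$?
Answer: $- \frac{1878856}{3} \approx -6.2629 \cdot 10^{5}$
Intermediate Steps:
$I = \frac{14}{3}$ ($I = \frac{1}{3} \cdot 14 = \frac{14}{3} \approx 4.6667$)
$n{\left(O,T \right)} = O + O^{2} + T^{2}$ ($n{\left(O,T \right)} = \left(O O + T^{2}\right) + O = \left(O^{2} + T^{2}\right) + O = O + O^{2} + T^{2}$)
$E{\left(p,C \right)} = 2 + 2 C p + 2 C^{2} p^{2}$ ($E{\left(p,C \right)} = 2 \left(C p + \left(C p\right)^{2} + 1^{2}\right) = 2 \left(C p + C^{2} p^{2} + 1\right) = 2 \left(1 + C p + C^{2} p^{2}\right) = 2 + 2 C p + 2 C^{2} p^{2}$)
$\left(E{\left(8,3 - -4 \right)} + I\right) \left(-98\right) = \left(\left(2 + 2 \left(3 - -4\right) 8 + 2 \left(3 - -4\right)^{2} \cdot 8^{2}\right) + \frac{14}{3}\right) \left(-98\right) = \left(\left(2 + 2 \left(3 + 4\right) 8 + 2 \left(3 + 4\right)^{2} \cdot 64\right) + \frac{14}{3}\right) \left(-98\right) = \left(\left(2 + 2 \cdot 7 \cdot 8 + 2 \cdot 7^{2} \cdot 64\right) + \frac{14}{3}\right) \left(-98\right) = \left(\left(2 + 112 + 2 \cdot 49 \cdot 64\right) + \frac{14}{3}\right) \left(-98\right) = \left(\left(2 + 112 + 6272\right) + \frac{14}{3}\right) \left(-98\right) = \left(6386 + \frac{14}{3}\right) \left(-98\right) = \frac{19172}{3} \left(-98\right) = - \frac{1878856}{3}$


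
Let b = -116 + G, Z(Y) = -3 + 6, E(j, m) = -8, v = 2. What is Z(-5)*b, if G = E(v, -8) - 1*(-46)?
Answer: -234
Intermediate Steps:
Z(Y) = 3
G = 38 (G = -8 - 1*(-46) = -8 + 46 = 38)
b = -78 (b = -116 + 38 = -78)
Z(-5)*b = 3*(-78) = -234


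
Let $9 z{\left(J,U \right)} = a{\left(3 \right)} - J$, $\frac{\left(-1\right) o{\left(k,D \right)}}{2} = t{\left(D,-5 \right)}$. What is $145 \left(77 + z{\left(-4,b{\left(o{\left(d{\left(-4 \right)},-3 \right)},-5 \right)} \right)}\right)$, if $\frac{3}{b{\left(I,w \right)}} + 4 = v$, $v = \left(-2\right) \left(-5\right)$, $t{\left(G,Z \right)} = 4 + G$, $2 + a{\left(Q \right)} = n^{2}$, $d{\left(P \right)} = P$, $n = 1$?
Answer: $\frac{33640}{3} \approx 11213.0$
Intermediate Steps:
$a{\left(Q \right)} = -1$ ($a{\left(Q \right)} = -2 + 1^{2} = -2 + 1 = -1$)
$o{\left(k,D \right)} = -8 - 2 D$ ($o{\left(k,D \right)} = - 2 \left(4 + D\right) = -8 - 2 D$)
$v = 10$
$b{\left(I,w \right)} = \frac{1}{2}$ ($b{\left(I,w \right)} = \frac{3}{-4 + 10} = \frac{3}{6} = 3 \cdot \frac{1}{6} = \frac{1}{2}$)
$z{\left(J,U \right)} = - \frac{1}{9} - \frac{J}{9}$ ($z{\left(J,U \right)} = \frac{-1 - J}{9} = - \frac{1}{9} - \frac{J}{9}$)
$145 \left(77 + z{\left(-4,b{\left(o{\left(d{\left(-4 \right)},-3 \right)},-5 \right)} \right)}\right) = 145 \left(77 - - \frac{1}{3}\right) = 145 \left(77 + \left(- \frac{1}{9} + \frac{4}{9}\right)\right) = 145 \left(77 + \frac{1}{3}\right) = 145 \cdot \frac{232}{3} = \frac{33640}{3}$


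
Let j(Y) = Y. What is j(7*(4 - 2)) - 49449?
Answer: -49435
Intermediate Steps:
j(7*(4 - 2)) - 49449 = 7*(4 - 2) - 49449 = 7*2 - 49449 = 14 - 49449 = -49435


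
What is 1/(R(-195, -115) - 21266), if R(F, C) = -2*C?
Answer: -1/21036 ≈ -4.7538e-5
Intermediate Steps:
1/(R(-195, -115) - 21266) = 1/(-2*(-115) - 21266) = 1/(230 - 21266) = 1/(-21036) = -1/21036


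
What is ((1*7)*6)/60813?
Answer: 14/20271 ≈ 0.00069064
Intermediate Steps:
((1*7)*6)/60813 = (7*6)*(1/60813) = 42*(1/60813) = 14/20271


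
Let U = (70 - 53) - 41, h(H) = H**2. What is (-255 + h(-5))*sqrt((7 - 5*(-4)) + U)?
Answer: -230*sqrt(3) ≈ -398.37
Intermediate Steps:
U = -24 (U = 17 - 41 = -24)
(-255 + h(-5))*sqrt((7 - 5*(-4)) + U) = (-255 + (-5)**2)*sqrt((7 - 5*(-4)) - 24) = (-255 + 25)*sqrt((7 + 20) - 24) = -230*sqrt(27 - 24) = -230*sqrt(3)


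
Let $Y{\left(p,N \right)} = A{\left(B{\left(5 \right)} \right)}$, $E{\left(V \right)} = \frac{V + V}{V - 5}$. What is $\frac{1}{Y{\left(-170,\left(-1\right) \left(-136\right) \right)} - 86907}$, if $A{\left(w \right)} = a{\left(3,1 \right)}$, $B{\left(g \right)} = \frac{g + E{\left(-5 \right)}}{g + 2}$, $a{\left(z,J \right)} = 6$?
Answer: $- \frac{1}{86901} \approx -1.1507 \cdot 10^{-5}$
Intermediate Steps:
$E{\left(V \right)} = \frac{2 V}{-5 + V}$
$B{\left(g \right)} = \frac{1 + g}{2 + g}$ ($B{\left(g \right)} = \frac{g + 2 \left(-5\right) \frac{1}{-5 - 5}}{g + 2} = \frac{g + 2 \left(-5\right) \frac{1}{-10}}{2 + g} = \frac{g + 2 \left(-5\right) \left(- \frac{1}{10}\right)}{2 + g} = \frac{g + 1}{2 + g} = \frac{1 + g}{2 + g}$)
$A{\left(w \right)} = 6$
$Y{\left(p,N \right)} = 6$
$\frac{1}{Y{\left(-170,\left(-1\right) \left(-136\right) \right)} - 86907} = \frac{1}{6 - 86907} = \frac{1}{-86901} = - \frac{1}{86901}$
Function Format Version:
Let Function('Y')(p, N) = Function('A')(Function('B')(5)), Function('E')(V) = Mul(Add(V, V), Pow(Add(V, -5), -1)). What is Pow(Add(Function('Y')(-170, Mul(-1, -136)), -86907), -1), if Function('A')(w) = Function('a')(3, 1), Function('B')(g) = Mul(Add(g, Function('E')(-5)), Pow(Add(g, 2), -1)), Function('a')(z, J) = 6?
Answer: Rational(-1, 86901) ≈ -1.1507e-5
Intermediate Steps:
Function('E')(V) = Mul(2, V, Pow(Add(-5, V), -1)) (Function('E')(V) = Mul(Mul(2, V), Pow(Add(-5, V), -1)) = Mul(2, V, Pow(Add(-5, V), -1)))
Function('B')(g) = Mul(Pow(Add(2, g), -1), Add(1, g)) (Function('B')(g) = Mul(Add(g, Mul(2, -5, Pow(Add(-5, -5), -1))), Pow(Add(g, 2), -1)) = Mul(Add(g, Mul(2, -5, Pow(-10, -1))), Pow(Add(2, g), -1)) = Mul(Add(g, Mul(2, -5, Rational(-1, 10))), Pow(Add(2, g), -1)) = Mul(Add(g, 1), Pow(Add(2, g), -1)) = Mul(Add(1, g), Pow(Add(2, g), -1)) = Mul(Pow(Add(2, g), -1), Add(1, g)))
Function('A')(w) = 6
Function('Y')(p, N) = 6
Pow(Add(Function('Y')(-170, Mul(-1, -136)), -86907), -1) = Pow(Add(6, -86907), -1) = Pow(-86901, -1) = Rational(-1, 86901)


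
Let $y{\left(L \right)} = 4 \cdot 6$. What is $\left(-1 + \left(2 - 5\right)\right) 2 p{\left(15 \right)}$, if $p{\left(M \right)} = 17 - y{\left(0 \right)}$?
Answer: $56$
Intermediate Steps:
$y{\left(L \right)} = 24$
$p{\left(M \right)} = -7$ ($p{\left(M \right)} = 17 - 24 = -7$)
$\left(-1 + \left(2 - 5\right)\right) 2 p{\left(15 \right)} = \left(-1 + \left(2 - 5\right)\right) 2 \left(-7\right) = \left(-1 - 3\right) 2 \left(-7\right) = \left(-4\right) 2 \left(-7\right) = \left(-8\right) \left(-7\right) = 56$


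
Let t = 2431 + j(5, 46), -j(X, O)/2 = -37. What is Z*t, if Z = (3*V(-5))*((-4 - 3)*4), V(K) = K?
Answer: 1052100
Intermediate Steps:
j(X, O) = 74 (j(X, O) = -2*(-37) = 74)
t = 2505 (t = 2431 + 74 = 2505)
Z = 420 (Z = (3*(-5))*((-4 - 3)*4) = -(-105)*4 = -15*(-28) = 420)
Z*t = 420*2505 = 1052100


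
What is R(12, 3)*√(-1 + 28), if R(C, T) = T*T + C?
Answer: 63*√3 ≈ 109.12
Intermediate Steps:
R(C, T) = C + T² (R(C, T) = T² + C = C + T²)
R(12, 3)*√(-1 + 28) = (12 + 3²)*√(-1 + 28) = (12 + 9)*√27 = 21*(3*√3) = 63*√3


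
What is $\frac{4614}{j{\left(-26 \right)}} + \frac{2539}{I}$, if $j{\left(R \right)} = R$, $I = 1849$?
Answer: $- \frac{4232636}{24037} \approx -176.09$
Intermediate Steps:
$\frac{4614}{j{\left(-26 \right)}} + \frac{2539}{I} = \frac{4614}{-26} + \frac{2539}{1849} = 4614 \left(- \frac{1}{26}\right) + 2539 \cdot \frac{1}{1849} = - \frac{2307}{13} + \frac{2539}{1849} = - \frac{4232636}{24037}$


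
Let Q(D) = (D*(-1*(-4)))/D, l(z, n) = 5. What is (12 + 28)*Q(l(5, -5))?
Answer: 160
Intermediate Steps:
Q(D) = 4 (Q(D) = (D*4)/D = (4*D)/D = 4)
(12 + 28)*Q(l(5, -5)) = (12 + 28)*4 = 40*4 = 160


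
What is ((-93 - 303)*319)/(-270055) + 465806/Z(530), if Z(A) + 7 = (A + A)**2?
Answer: 267730001462/303431907615 ≈ 0.88234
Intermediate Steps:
Z(A) = -7 + 4*A**2 (Z(A) = -7 + (A + A)**2 = -7 + (2*A)**2 = -7 + 4*A**2)
((-93 - 303)*319)/(-270055) + 465806/Z(530) = ((-93 - 303)*319)/(-270055) + 465806/(-7 + 4*530**2) = -396*319*(-1/270055) + 465806/(-7 + 4*280900) = -126324*(-1/270055) + 465806/(-7 + 1123600) = 126324/270055 + 465806/1123593 = 267730001462/303431907615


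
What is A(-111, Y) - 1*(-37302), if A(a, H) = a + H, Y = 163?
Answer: 37354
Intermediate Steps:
A(a, H) = H + a
A(-111, Y) - 1*(-37302) = (163 - 111) - 1*(-37302) = 52 + 37302 = 37354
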